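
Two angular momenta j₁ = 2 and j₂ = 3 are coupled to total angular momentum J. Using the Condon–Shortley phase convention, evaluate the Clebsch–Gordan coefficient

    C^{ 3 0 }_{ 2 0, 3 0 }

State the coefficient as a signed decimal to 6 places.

triangle: 2!·2!·4!/9! = 96/362880
(j±m)!: 2!·2!·3!·3!·3!·3! = 5184
prefactor² = (2J+1)·Δ·N² = 48/5
  k=0: +1/(0!·2!·2!·3!·0!·1!) = 1/24
  k=1: −1/(1!·1!·1!·2!·1!·2!) = -1/4
  k=2: +1/(2!·0!·0!·1!·2!·3!) = 1/24
Σ = -1/6  ⇒  CG² = 48/5·(-1/6)² = 4/15
CG = −√(4/15) = -0.516398

−√(4/15) ≈ -0.516398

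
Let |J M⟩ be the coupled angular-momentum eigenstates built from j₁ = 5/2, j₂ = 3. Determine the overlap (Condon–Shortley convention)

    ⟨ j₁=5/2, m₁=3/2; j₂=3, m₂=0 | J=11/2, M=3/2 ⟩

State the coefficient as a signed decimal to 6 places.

+√(10/33) ≈ +0.550482

√[12·0!5!6!/12! · 4!1!3!3!7!4!] = √(2488320/11)
  +(−1)^0/∏(0,0,1,3,4,3)! = 1/864  (running 1/864)
⟨..|..⟩ = √(2488320/11)·(1/864) = +0.550482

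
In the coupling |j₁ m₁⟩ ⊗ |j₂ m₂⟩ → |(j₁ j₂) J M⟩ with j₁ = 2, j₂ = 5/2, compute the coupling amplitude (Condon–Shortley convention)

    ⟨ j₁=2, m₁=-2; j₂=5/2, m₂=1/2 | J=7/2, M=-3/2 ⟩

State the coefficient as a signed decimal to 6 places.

triangle: 1!·3!·4!/9! = 144/362880
(j±m)!: 0!·4!·3!·2!·2!·5! = 69120
prefactor² = (2J+1)·Δ·N² = 1536/7
  k=1: −1/(1!·0!·3!·2!·0!·2!) = -1/24
Σ = -1/24  ⇒  CG² = 1536/7·(-1/24)² = 8/21
CG = −√(8/21) = -0.617213

-0.617213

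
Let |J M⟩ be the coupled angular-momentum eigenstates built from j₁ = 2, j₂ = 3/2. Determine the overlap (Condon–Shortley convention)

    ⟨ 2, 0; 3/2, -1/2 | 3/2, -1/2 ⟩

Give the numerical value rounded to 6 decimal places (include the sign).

-0.447214  (= −√(1/5))

triangle: 2!*2!*1!/6! = 4/720
(j±m)!: 2!*2!*1!*2!*1!*2! = 16
prefactor² = (2J+1)*Δ*N² = 16/45
  k=0: +1/(0!*2!*2!*1!*0!*0!) = 1/4
  k=1: −1/(1!*1!*1!*0!*1!*1!) = -1
Σ = -3/4  ⇒  CG² = 16/45*(-3/4)² = 1/5
CG = −√(1/5) = -0.447214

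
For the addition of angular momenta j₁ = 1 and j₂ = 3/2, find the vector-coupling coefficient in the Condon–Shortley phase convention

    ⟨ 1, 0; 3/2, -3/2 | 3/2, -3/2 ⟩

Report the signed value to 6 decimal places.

triangle: 1!×1!×2!/5! = 2/120
(j±m)!: 1!×1!×0!×3!×0!×3! = 36
prefactor² = (2J+1)×Δ×N² = 12/5
  k=0: +1/(0!×1!×1!×0!×0!×2!) = 1/2
Σ = 1/2  ⇒  CG² = 12/5×1/2² = 3/5
CG = +√(3/5) = +0.774597

+0.774597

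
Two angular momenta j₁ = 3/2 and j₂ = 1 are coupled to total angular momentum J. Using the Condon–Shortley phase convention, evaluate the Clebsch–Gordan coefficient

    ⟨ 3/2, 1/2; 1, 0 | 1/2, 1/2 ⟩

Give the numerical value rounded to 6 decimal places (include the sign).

triangle: 2!×1!×0!/4! = 2/24
(j±m)!: 2!×1!×1!×1!×1!×0! = 2
prefactor² = (2J+1)×Δ×N² = 1/3
  k=1: −1/(1!×1!×0!×0!×1!×0!) = -1
Σ = -1  ⇒  CG² = 1/3×(-1)² = 1/3
CG = −√(1/3) = -0.577350

−√(1/3) ≈ -0.577350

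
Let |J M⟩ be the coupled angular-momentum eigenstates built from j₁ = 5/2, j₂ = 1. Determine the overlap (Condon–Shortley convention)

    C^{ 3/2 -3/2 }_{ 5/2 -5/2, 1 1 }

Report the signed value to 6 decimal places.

triangle: 2!×3!×0!/6! = 12/720
(j±m)!: 0!×5!×2!×0!×0!×3! = 1440
prefactor² = (2J+1)×Δ×N² = 96
  k=2: +1/(2!×0!×3!×0!×0!×0!) = 1/12
Σ = 1/12  ⇒  CG² = 96×1/12² = 2/3
CG = +√(2/3) = +0.816497

+√(2/3) = +0.816497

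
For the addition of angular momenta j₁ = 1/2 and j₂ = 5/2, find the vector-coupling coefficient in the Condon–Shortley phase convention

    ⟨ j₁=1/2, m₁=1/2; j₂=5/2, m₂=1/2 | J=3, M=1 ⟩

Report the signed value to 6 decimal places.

√[7·0!1!5!/7! · 1!0!3!2!4!2!] = √(96)
  +(−1)^0/∏(0,0,0,3,1,2)! = 1/12  (running 1/12)
⟨..|..⟩ = √(96)·(1/12) = +0.816497

+0.816497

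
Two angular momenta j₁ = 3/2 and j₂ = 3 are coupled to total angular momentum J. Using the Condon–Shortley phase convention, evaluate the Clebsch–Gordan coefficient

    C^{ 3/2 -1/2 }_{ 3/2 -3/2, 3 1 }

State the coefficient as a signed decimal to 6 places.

-0.338062  (= −√(4/35))

j₁+j₂−J=3  J+j₁−j₂=0  J−j₁+j₂=3  j₁+j₂+J+1=7
(j₁±m₁, j₂±m₂, J±M) = (0,3,4,2,1,2)
P² = 576/35
sum k=3..3:
  [3] −1/12 = -1/12
S = -1/12
C² = P²·S² = 4/35 ; C = -0.338062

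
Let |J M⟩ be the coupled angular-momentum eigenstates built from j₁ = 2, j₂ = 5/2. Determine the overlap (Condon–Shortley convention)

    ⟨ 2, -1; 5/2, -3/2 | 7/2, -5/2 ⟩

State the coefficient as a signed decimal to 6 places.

+0.125988  (= +√(1/63))

triangle: 1!*3!*4!/9! = 144/362880
(j±m)!: 1!*3!*1!*4!*1!*6! = 103680
prefactor² = (2J+1)*Δ*N² = 2304/7
  k=0: +1/(0!*1!*3!*1!*0!*3!) = 1/36
  k=1: −1/(1!*0!*2!*0!*1!*4!) = -1/48
Σ = 1/144  ⇒  CG² = 2304/7*1/144² = 1/63
CG = +√(1/63) = +0.125988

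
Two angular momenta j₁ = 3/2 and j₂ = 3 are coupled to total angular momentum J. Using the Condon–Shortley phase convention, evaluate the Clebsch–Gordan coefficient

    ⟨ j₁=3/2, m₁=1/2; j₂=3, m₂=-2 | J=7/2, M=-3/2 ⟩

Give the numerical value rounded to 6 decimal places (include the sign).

triangle: 1!×2!×5!/9! = 240/362880
(j±m)!: 2!×1!×1!×5!×2!×5! = 57600
prefactor² = (2J+1)×Δ×N² = 6400/21
  k=0: +1/(0!×1!×1!×1!×1!×4!) = 1/24
  k=1: −1/(1!×0!×0!×0!×2!×5!) = -1/240
Σ = 3/80  ⇒  CG² = 6400/21×3/80² = 3/7
CG = +√(3/7) = +0.654654

+√(3/7) = +0.654654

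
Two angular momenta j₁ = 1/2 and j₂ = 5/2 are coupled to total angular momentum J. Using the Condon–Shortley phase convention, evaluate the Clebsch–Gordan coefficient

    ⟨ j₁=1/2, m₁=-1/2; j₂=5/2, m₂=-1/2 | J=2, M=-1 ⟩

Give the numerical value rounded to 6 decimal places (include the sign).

-0.577350

j₁+j₂−J=1  J+j₁−j₂=0  J−j₁+j₂=4  j₁+j₂+J+1=6
(j₁±m₁, j₂±m₂, J±M) = (0,1,2,3,1,3)
P² = 12
sum k=1..1:
  [1] −1/6 = -1/6
S = -1/6
C² = P²·S² = 1/3 ; C = -0.577350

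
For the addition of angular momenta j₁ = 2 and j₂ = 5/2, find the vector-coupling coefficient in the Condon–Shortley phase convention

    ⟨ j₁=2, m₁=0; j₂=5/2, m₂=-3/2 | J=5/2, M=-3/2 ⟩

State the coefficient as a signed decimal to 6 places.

triangle: 2!*2!*3!/8! = 24/40320
(j±m)!: 2!*2!*1!*4!*1!*4! = 2304
prefactor² = (2J+1)*Δ*N² = 288/35
  k=0: +1/(0!*2!*2!*1!*0!*2!) = 1/8
  k=1: −1/(1!*1!*1!*0!*1!*3!) = -1/6
Σ = -1/24  ⇒  CG² = 288/35*(-1/24)² = 1/70
CG = −√(1/70) = -0.119523

−√(1/70) = -0.119523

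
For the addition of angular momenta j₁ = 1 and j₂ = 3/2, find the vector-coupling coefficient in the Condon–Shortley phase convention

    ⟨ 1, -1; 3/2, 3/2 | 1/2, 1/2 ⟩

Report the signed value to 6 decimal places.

j₁+j₂−J=2  J+j₁−j₂=0  J−j₁+j₂=1  j₁+j₂+J+1=4
(j₁±m₁, j₂±m₂, J±M) = (0,2,3,0,1,0)
P² = 2
sum k=2..2:
  [2] +1/2 = 1/2
S = 1/2
C² = P²·S² = 1/2 ; C = +0.707107

+√(1/2) = +0.707107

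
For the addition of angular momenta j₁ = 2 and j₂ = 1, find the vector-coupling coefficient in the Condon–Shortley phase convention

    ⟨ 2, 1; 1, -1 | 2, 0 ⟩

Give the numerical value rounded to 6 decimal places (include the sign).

+√(1/2) ≈ +0.707107

j₁+j₂−J=1  J+j₁−j₂=3  J−j₁+j₂=1  j₁+j₂+J+1=6
(j₁±m₁, j₂±m₂, J±M) = (3,1,0,2,2,2)
P² = 2
sum k=0..0:
  [0] +1/2 = 1/2
S = 1/2
C² = P²·S² = 1/2 ; C = +0.707107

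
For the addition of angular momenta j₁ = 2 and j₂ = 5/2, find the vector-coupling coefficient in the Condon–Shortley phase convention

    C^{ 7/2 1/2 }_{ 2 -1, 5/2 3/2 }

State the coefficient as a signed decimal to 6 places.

-0.619780  (= −√(121/315))

j₁+j₂−J=1  J+j₁−j₂=3  J−j₁+j₂=4  j₁+j₂+J+1=9
(j₁±m₁, j₂±m₂, J±M) = (1,3,4,1,4,3)
P² = 2304/35
sum k=0..1:
  [0] +1/144 = 1/144
  [1] −1/12 = -1/12
S = -11/144
C² = P²·S² = 121/315 ; C = -0.619780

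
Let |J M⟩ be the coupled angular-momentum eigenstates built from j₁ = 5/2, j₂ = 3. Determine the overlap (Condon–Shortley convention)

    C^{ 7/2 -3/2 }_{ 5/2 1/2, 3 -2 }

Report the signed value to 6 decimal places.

+√(2/21) = +0.308607

√[8·2!3!4!/10! · 3!2!1!5!2!5!] = √(1536/7)
  +(−1)^0/∏(0,2,2,1,1,3)! = 1/24  (running 1/24)
  +(−1)^1/∏(1,1,1,0,2,4)! = -1/48  (running 1/48)
⟨..|..⟩ = √(1536/7)·(1/48) = +0.308607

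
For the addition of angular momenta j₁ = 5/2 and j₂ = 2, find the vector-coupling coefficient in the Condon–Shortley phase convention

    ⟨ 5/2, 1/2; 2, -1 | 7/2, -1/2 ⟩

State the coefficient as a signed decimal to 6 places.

j₁+j₂−J=1  J+j₁−j₂=4  J−j₁+j₂=3  j₁+j₂+J+1=9
(j₁±m₁, j₂±m₂, J±M) = (3,2,1,3,3,4)
P² = 1152/35
sum k=0..1:
  [0] +1/8 = 1/8
  [1] −1/36 = -1/36
S = 7/72
C² = P²·S² = 14/45 ; C = +0.557773

+√(14/45) ≈ +0.557773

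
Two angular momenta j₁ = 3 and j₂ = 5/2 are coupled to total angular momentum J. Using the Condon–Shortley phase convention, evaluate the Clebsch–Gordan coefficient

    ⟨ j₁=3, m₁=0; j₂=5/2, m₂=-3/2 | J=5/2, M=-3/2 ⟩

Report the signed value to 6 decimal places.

triangle: 3!·3!·2!/9! = 72/362880
(j±m)!: 3!·3!·1!·4!·1!·4! = 20736
prefactor² = (2J+1)·Δ·N² = 864/35
  k=0: +1/(0!·3!·3!·1!·0!·1!) = 1/36
  k=1: −1/(1!·2!·2!·0!·1!·2!) = -1/8
Σ = -7/72  ⇒  CG² = 864/35·(-7/72)² = 7/30
CG = −√(7/30) = -0.483046

-0.483046  (= −√(7/30))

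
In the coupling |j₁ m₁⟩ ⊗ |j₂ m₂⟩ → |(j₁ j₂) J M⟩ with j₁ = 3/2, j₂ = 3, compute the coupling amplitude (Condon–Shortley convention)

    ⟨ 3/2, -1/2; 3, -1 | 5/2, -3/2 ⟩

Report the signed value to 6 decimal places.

j₁+j₂−J=2  J+j₁−j₂=1  J−j₁+j₂=4  j₁+j₂+J+1=8
(j₁±m₁, j₂±m₂, J±M) = (1,2,2,4,1,4)
P² = 576/35
sum k=1..2:
  [1] −1/6 = -1/6
  [2] +1/48 = 1/48
S = -7/48
C² = P²·S² = 7/20 ; C = -0.591608

−√(7/20) = -0.591608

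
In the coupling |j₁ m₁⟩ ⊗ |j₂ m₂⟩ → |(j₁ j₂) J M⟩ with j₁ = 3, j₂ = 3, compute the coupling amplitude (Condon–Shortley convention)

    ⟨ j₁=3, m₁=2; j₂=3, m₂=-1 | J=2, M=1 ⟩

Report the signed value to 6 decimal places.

−√(5/28) ≈ -0.422577

√[5·4!2!2!/9! · 5!1!2!4!3!1!] = √(320/7)
  +(−1)^0/∏(0,4,1,2,1,0)! = 1/48  (running 1/48)
  +(−1)^1/∏(1,3,0,1,2,1)! = -1/12  (running -1/16)
⟨..|..⟩ = √(320/7)·(-1/16) = -0.422577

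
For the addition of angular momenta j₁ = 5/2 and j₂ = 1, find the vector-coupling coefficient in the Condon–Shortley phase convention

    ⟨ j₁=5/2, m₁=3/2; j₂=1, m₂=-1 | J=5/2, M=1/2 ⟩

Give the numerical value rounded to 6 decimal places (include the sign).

triangle: 1!*4!*1!/7! = 24/5040
(j±m)!: 4!*1!*0!*2!*3!*2! = 576
prefactor² = (2J+1)*Δ*N² = 576/35
  k=0: +1/(0!*1!*1!*0!*3!*1!) = 1/6
Σ = 1/6  ⇒  CG² = 576/35*1/6² = 16/35
CG = +√(16/35) = +0.676123

+√(16/35) = +0.676123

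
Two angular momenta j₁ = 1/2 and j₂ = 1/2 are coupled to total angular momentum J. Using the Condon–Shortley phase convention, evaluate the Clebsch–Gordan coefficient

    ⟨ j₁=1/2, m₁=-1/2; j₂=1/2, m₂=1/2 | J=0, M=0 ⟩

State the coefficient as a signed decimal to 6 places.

j₁+j₂−J=1  J+j₁−j₂=0  J−j₁+j₂=0  j₁+j₂+J+1=2
(j₁±m₁, j₂±m₂, J±M) = (0,1,1,0,0,0)
P² = 1/2
sum k=1..1:
  [1] −1/1 = -1
S = -1
C² = P²·S² = 1/2 ; C = -0.707107

−√(1/2) ≈ -0.707107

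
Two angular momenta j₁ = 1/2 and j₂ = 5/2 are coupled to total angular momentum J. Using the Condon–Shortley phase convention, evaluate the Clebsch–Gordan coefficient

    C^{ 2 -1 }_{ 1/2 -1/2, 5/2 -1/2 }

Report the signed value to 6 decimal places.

−√(1/3) = -0.577350

j₁+j₂−J=1  J+j₁−j₂=0  J−j₁+j₂=4  j₁+j₂+J+1=6
(j₁±m₁, j₂±m₂, J±M) = (0,1,2,3,1,3)
P² = 12
sum k=1..1:
  [1] −1/6 = -1/6
S = -1/6
C² = P²·S² = 1/3 ; C = -0.577350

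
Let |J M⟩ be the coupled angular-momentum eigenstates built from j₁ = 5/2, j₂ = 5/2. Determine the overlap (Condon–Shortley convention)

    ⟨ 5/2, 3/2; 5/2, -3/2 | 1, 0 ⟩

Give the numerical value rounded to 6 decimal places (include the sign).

-0.358569  (= −√(9/70))

triangle: 4!*1!*1!/7! = 24/5040
(j±m)!: 4!*1!*1!*4!*1!*1! = 576
prefactor² = (2J+1)*Δ*N² = 288/35
  k=0: +1/(0!*4!*1!*1!*0!*0!) = 1/24
  k=1: −1/(1!*3!*0!*0!*1!*1!) = -1/6
Σ = -1/8  ⇒  CG² = 288/35*(-1/8)² = 9/70
CG = −√(9/70) = -0.358569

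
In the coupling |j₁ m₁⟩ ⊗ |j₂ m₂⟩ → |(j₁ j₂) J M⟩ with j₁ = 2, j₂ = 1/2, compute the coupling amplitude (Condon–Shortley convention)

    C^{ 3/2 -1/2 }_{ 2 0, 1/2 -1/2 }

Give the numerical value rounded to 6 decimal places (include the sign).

+√(2/5) ≈ +0.632456

√[4·1!3!0!/5! · 2!2!0!1!1!2!] = √(8/5)
  +(−1)^0/∏(0,1,2,0,1,0)! = 1/2  (running 1/2)
⟨..|..⟩ = √(8/5)·(1/2) = +0.632456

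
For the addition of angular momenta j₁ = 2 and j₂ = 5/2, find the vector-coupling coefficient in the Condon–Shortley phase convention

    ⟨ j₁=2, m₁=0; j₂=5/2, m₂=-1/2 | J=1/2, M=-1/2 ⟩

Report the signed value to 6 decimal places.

√[2·4!0!1!/6! · 2!2!2!3!0!1!] = √(16/5)
  +(−1)^2/∏(2,2,0,0,0,1)! = 1/4  (running 1/4)
⟨..|..⟩ = √(16/5)·(1/4) = +0.447214

+0.447214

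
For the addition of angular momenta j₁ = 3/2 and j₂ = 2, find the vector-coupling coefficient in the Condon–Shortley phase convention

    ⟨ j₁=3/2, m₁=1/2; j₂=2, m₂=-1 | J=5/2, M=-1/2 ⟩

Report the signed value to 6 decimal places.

triangle: 1!×2!×3!/7! = 12/5040
(j±m)!: 2!×1!×1!×3!×2!×3! = 144
prefactor² = (2J+1)×Δ×N² = 72/35
  k=0: +1/(0!×1!×1!×1!×1!×2!) = 1/2
  k=1: −1/(1!×0!×0!×0!×2!×3!) = -1/12
Σ = 5/12  ⇒  CG² = 72/35×5/12² = 5/14
CG = +√(5/14) = +0.597614

+0.597614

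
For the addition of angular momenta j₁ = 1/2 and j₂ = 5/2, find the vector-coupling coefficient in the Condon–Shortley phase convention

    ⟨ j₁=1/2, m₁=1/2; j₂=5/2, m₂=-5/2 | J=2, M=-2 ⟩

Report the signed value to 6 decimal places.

+√(5/6) = +0.912871

√[5·1!0!4!/6! · 1!0!0!5!0!4!] = √(480)
  +(−1)^0/∏(0,1,0,0,0,4)! = 1/24  (running 1/24)
⟨..|..⟩ = √(480)·(1/24) = +0.912871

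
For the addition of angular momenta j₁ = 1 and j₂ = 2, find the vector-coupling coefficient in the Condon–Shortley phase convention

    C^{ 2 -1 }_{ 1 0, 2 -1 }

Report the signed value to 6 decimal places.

+0.408248

j₁+j₂−J=1  J+j₁−j₂=1  J−j₁+j₂=3  j₁+j₂+J+1=6
(j₁±m₁, j₂±m₂, J±M) = (1,1,1,3,1,3)
P² = 3/2
sum k=0..1:
  [0] +1/2 = 1/2
  [1] −1/6 = -1/6
S = 1/3
C² = P²·S² = 1/6 ; C = +0.408248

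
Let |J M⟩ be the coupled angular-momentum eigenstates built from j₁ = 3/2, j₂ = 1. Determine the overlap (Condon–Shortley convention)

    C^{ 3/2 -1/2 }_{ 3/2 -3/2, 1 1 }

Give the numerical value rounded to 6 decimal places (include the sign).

triangle: 1!·2!·1!/5! = 2/120
(j±m)!: 0!·3!·2!·0!·1!·2! = 24
prefactor² = (2J+1)·Δ·N² = 8/5
  k=1: −1/(1!·0!·2!·1!·0!·0!) = -1/2
Σ = -1/2  ⇒  CG² = 8/5·(-1/2)² = 2/5
CG = −√(2/5) = -0.632456

−√(2/5) = -0.632456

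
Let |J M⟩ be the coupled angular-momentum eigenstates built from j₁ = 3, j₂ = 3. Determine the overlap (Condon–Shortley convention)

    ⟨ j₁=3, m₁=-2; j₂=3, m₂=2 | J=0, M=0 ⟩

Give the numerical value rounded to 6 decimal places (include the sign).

-0.377964

√[1·6!0!0!/7! · 1!5!5!1!0!0!] = √(14400/7)
  +(−1)^5/∏(5,1,0,0,0,0)! = -1/120  (running -1/120)
⟨..|..⟩ = √(14400/7)·(-1/120) = -0.377964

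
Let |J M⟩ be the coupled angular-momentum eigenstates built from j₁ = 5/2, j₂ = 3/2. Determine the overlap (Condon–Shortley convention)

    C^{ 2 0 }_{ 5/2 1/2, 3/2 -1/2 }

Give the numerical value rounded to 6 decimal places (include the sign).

j₁+j₂−J=2  J+j₁−j₂=3  J−j₁+j₂=1  j₁+j₂+J+1=7
(j₁±m₁, j₂±m₂, J±M) = (3,2,1,2,2,2)
P² = 8/7
sum k=0..1:
  [0] +1/4 = 1/4
  [1] −1/2 = -1/2
S = -1/4
C² = P²·S² = 1/14 ; C = -0.267261

−√(1/14) = -0.267261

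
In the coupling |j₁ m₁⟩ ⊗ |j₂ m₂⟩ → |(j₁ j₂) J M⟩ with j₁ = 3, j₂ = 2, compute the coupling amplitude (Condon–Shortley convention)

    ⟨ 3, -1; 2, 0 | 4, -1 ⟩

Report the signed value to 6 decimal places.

j₁+j₂−J=1  J+j₁−j₂=5  J−j₁+j₂=3  j₁+j₂+J+1=10
(j₁±m₁, j₂±m₂, J±M) = (2,4,2,2,3,5)
P² = 1728/7
sum k=0..1:
  [0] +1/48 = 1/48
  [1] −1/24 = -1/24
S = -1/48
C² = P²·S² = 3/28 ; C = -0.327327

−√(3/28) ≈ -0.327327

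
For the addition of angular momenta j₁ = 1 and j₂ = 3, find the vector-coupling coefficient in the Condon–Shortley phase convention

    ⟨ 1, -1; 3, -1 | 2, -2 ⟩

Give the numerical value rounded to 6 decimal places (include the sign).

j₁+j₂−J=2  J+j₁−j₂=0  J−j₁+j₂=4  j₁+j₂+J+1=7
(j₁±m₁, j₂±m₂, J±M) = (0,2,2,4,0,4)
P² = 768/7
sum k=2..2:
  [2] +1/48 = 1/48
S = 1/48
C² = P²·S² = 1/21 ; C = +0.218218

+0.218218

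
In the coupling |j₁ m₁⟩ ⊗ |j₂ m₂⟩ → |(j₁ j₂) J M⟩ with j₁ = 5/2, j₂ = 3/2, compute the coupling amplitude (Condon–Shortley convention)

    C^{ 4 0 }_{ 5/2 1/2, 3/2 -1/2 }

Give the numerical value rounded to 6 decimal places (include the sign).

+√(3/7) ≈ +0.654654

√[9·0!5!3!/9! · 3!2!1!2!4!4!] = √(1728/7)
  +(−1)^0/∏(0,0,2,1,3,2)! = 1/24  (running 1/24)
⟨..|..⟩ = √(1728/7)·(1/24) = +0.654654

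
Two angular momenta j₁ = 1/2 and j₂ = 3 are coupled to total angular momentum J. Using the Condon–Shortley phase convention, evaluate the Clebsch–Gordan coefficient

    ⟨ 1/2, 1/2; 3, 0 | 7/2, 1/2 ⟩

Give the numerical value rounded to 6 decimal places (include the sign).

√[8·0!1!6!/8! · 1!0!3!3!4!3!] = √(5184/7)
  +(−1)^0/∏(0,0,0,3,1,3)! = 1/36  (running 1/36)
⟨..|..⟩ = √(5184/7)·(1/36) = +0.755929

+0.755929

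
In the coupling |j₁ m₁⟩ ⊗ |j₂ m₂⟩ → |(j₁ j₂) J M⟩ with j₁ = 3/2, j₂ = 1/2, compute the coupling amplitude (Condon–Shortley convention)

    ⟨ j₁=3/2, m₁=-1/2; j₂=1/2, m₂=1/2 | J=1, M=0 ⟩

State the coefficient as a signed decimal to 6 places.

−√(1/2) = -0.707107

√[3·1!2!0!/4! · 1!2!1!0!1!1!] = √(1/2)
  +(−1)^1/∏(1,0,1,0,1,0)! = -1  (running -1)
⟨..|..⟩ = √(1/2)·(-1) = -0.707107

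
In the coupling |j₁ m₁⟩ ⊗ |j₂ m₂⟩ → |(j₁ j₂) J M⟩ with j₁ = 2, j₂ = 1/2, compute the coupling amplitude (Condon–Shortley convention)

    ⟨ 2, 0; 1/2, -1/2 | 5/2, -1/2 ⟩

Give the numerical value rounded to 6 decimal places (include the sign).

triangle: 0!·4!·1!/6! = 24/720
(j±m)!: 2!·2!·0!·1!·2!·3! = 48
prefactor² = (2J+1)·Δ·N² = 48/5
  k=0: +1/(0!·0!·2!·0!·2!·1!) = 1/4
Σ = 1/4  ⇒  CG² = 48/5·1/4² = 3/5
CG = +√(3/5) = +0.774597

+√(3/5) ≈ +0.774597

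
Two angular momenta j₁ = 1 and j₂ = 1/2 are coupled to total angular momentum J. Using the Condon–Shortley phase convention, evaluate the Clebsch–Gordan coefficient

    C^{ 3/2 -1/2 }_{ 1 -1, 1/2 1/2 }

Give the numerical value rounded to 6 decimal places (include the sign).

+0.577350  (= +√(1/3))

√[4·0!2!1!/4! · 0!2!1!0!1!2!] = √(4/3)
  +(−1)^0/∏(0,0,2,1,0,0)! = 1/2  (running 1/2)
⟨..|..⟩ = √(4/3)·(1/2) = +0.577350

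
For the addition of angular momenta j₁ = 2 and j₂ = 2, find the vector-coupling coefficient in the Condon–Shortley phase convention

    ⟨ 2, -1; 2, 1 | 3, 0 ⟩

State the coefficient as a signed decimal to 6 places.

−√(2/5) ≈ -0.632456

√[7·1!3!3!/8! · 1!3!3!1!3!3!] = √(81/10)
  +(−1)^0/∏(0,1,3,3,0,0)! = 1/36  (running 1/36)
  +(−1)^1/∏(1,0,2,2,1,1)! = -1/4  (running -2/9)
⟨..|..⟩ = √(81/10)·(-2/9) = -0.632456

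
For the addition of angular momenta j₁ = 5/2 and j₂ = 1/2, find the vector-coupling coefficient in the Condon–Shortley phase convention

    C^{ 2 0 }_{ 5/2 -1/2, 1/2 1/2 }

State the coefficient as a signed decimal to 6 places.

triangle: 1!·4!·0!/6! = 24/720
(j±m)!: 2!·3!·1!·0!·2!·2! = 48
prefactor² = (2J+1)·Δ·N² = 8
  k=1: −1/(1!·0!·2!·0!·2!·0!) = -1/4
Σ = -1/4  ⇒  CG² = 8·(-1/4)² = 1/2
CG = −√(1/2) = -0.707107

-0.707107  (= −√(1/2))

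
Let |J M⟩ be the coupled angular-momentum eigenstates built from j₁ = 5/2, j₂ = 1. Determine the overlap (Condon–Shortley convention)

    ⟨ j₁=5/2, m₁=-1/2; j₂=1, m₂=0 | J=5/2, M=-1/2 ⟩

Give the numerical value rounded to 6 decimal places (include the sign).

−√(1/35) ≈ -0.169031

√[6·1!4!1!/7! · 2!3!1!1!2!3!] = √(144/35)
  +(−1)^0/∏(0,1,3,1,1,0)! = 1/6  (running 1/6)
  +(−1)^1/∏(1,0,2,0,2,1)! = -1/4  (running -1/12)
⟨..|..⟩ = √(144/35)·(-1/12) = -0.169031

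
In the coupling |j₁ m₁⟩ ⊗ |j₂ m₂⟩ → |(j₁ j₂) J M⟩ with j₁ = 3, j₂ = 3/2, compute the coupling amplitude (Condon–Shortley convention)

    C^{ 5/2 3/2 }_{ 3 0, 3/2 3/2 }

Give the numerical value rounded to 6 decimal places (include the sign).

+√(9/35) = +0.507093

√[6·2!4!1!/8! · 3!3!3!0!4!1!] = √(1296/35)
  +(−1)^2/∏(2,0,1,1,3,0)! = 1/12  (running 1/12)
⟨..|..⟩ = √(1296/35)·(1/12) = +0.507093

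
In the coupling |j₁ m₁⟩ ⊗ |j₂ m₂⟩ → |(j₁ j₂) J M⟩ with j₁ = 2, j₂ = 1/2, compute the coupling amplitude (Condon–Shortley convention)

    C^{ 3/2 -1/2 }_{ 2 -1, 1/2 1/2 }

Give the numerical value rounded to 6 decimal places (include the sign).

-0.774597  (= −√(3/5))

j₁+j₂−J=1  J+j₁−j₂=3  J−j₁+j₂=0  j₁+j₂+J+1=5
(j₁±m₁, j₂±m₂, J±M) = (1,3,1,0,1,2)
P² = 12/5
sum k=1..1:
  [1] −1/2 = -1/2
S = -1/2
C² = P²·S² = 3/5 ; C = -0.774597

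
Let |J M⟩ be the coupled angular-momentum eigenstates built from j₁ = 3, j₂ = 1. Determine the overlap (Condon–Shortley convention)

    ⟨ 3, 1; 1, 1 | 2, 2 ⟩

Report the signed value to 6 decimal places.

+√(1/21) ≈ +0.218218

triangle: 2!×4!×0!/7! = 48/5040
(j±m)!: 4!×2!×2!×0!×4!×0! = 2304
prefactor² = (2J+1)×Δ×N² = 768/7
  k=2: +1/(2!×0!×0!×0!×4!×0!) = 1/48
Σ = 1/48  ⇒  CG² = 768/7×1/48² = 1/21
CG = +√(1/21) = +0.218218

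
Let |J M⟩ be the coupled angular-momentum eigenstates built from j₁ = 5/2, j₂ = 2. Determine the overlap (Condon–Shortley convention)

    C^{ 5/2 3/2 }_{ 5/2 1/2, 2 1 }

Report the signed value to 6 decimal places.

√[6·2!3!2!/8! · 3!2!3!1!4!1!] = √(216/35)
  +(−1)^1/∏(1,1,1,2,2,0)! = -1/4  (running -1/4)
  +(−1)^2/∏(2,0,0,1,3,1)! = 1/12  (running -1/6)
⟨..|..⟩ = √(216/35)·(-1/6) = -0.414039

−√(6/35) ≈ -0.414039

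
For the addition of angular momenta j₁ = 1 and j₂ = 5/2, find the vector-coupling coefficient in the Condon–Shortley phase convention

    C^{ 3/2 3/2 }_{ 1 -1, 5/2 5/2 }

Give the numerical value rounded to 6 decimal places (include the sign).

j₁+j₂−J=2  J+j₁−j₂=0  J−j₁+j₂=3  j₁+j₂+J+1=6
(j₁±m₁, j₂±m₂, J±M) = (0,2,5,0,3,0)
P² = 96
sum k=2..2:
  [2] +1/12 = 1/12
S = 1/12
C² = P²·S² = 2/3 ; C = +0.816497

+0.816497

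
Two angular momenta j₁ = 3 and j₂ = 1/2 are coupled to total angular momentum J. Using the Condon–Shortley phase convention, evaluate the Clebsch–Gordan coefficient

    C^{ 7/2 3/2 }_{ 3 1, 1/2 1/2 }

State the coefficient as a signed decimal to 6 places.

+0.845154

√[8·0!6!1!/8! · 4!2!1!0!5!2!] = √(11520/7)
  +(−1)^0/∏(0,0,2,1,4,0)! = 1/48  (running 1/48)
⟨..|..⟩ = √(11520/7)·(1/48) = +0.845154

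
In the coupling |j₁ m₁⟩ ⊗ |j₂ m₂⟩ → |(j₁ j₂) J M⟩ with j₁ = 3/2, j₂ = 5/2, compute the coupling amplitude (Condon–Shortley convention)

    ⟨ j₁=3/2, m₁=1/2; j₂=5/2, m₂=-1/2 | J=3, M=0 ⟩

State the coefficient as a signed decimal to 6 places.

+0.447214  (= +√(1/5))

triangle: 1!*2!*4!/8! = 48/40320
(j±m)!: 2!*1!*2!*3!*3!*3! = 864
prefactor² = (2J+1)*Δ*N² = 36/5
  k=0: +1/(0!*1!*1!*2!*1!*2!) = 1/4
  k=1: −1/(1!*0!*0!*1!*2!*3!) = -1/12
Σ = 1/6  ⇒  CG² = 36/5*1/6² = 1/5
CG = +√(1/5) = +0.447214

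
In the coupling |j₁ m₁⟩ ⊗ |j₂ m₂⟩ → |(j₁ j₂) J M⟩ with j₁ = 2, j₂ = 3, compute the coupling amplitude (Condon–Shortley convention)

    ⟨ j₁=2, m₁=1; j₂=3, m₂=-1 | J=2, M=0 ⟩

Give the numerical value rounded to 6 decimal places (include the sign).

triangle: 3!·1!·3!/8! = 36/40320
(j±m)!: 3!·1!·2!·4!·2!·2! = 1152
prefactor² = (2J+1)·Δ·N² = 36/7
  k=0: +1/(0!·3!·1!·2!·0!·1!) = 1/12
  k=1: −1/(1!·2!·0!·1!·1!·2!) = -1/4
Σ = -1/6  ⇒  CG² = 36/7·(-1/6)² = 1/7
CG = −√(1/7) = -0.377964

−√(1/7) = -0.377964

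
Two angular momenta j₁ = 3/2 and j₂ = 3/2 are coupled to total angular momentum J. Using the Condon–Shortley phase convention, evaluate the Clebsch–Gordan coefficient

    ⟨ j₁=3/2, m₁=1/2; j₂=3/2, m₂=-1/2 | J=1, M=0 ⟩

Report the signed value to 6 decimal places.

triangle: 2!*1!*1!/5! = 2/120
(j±m)!: 2!*1!*1!*2!*1!*1! = 4
prefactor² = (2J+1)*Δ*N² = 1/5
  k=0: +1/(0!*2!*1!*1!*0!*0!) = 1/2
  k=1: −1/(1!*1!*0!*0!*1!*1!) = -1
Σ = -1/2  ⇒  CG² = 1/5*(-1/2)² = 1/20
CG = −√(1/20) = -0.223607

−√(1/20) = -0.223607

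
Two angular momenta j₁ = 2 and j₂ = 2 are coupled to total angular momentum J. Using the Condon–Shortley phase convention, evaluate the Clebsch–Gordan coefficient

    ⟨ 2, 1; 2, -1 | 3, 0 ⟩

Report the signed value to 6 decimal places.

+0.632456

j₁+j₂−J=1  J+j₁−j₂=3  J−j₁+j₂=3  j₁+j₂+J+1=8
(j₁±m₁, j₂±m₂, J±M) = (3,1,1,3,3,3)
P² = 81/10
sum k=0..1:
  [0] +1/4 = 1/4
  [1] −1/36 = -1/36
S = 2/9
C² = P²·S² = 2/5 ; C = +0.632456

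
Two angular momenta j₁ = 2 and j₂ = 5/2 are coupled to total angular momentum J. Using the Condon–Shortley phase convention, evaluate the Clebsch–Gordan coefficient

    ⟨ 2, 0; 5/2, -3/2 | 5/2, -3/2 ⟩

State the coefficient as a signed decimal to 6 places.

triangle: 2!·2!·3!/8! = 24/40320
(j±m)!: 2!·2!·1!·4!·1!·4! = 2304
prefactor² = (2J+1)·Δ·N² = 288/35
  k=0: +1/(0!·2!·2!·1!·0!·2!) = 1/8
  k=1: −1/(1!·1!·1!·0!·1!·3!) = -1/6
Σ = -1/24  ⇒  CG² = 288/35·(-1/24)² = 1/70
CG = −√(1/70) = -0.119523

-0.119523  (= −√(1/70))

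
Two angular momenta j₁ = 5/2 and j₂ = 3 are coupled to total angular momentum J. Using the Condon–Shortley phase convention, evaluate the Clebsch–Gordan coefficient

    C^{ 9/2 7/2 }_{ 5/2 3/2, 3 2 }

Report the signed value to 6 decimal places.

−√(1/99) ≈ -0.100504

j₁+j₂−J=1  J+j₁−j₂=4  J−j₁+j₂=5  j₁+j₂+J+1=11
(j₁±m₁, j₂±m₂, J±M) = (4,1,5,1,8,1)
P² = 921600/11
sum k=0..1:
  [0] +1/720 = 1/720
  [1] −1/576 = -1/576
S = -1/2880
C² = P²·S² = 1/99 ; C = -0.100504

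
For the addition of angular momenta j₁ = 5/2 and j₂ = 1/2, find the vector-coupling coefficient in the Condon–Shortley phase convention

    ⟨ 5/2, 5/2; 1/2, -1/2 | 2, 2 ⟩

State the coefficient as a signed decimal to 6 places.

triangle: 1!*4!*0!/6! = 24/720
(j±m)!: 5!*0!*0!*1!*4!*0! = 2880
prefactor² = (2J+1)*Δ*N² = 480
  k=0: +1/(0!*1!*0!*0!*4!*0!) = 1/24
Σ = 1/24  ⇒  CG² = 480*1/24² = 5/6
CG = +√(5/6) = +0.912871

+√(5/6) = +0.912871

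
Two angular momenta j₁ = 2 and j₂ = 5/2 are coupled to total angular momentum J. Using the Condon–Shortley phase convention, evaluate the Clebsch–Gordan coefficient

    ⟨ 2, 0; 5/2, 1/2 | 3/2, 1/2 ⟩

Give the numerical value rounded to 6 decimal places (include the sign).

j₁+j₂−J=3  J+j₁−j₂=1  J−j₁+j₂=2  j₁+j₂+J+1=7
(j₁±m₁, j₂±m₂, J±M) = (2,2,3,2,2,1)
P² = 32/35
sum k=1..2:
  [1] −1/4 = -1/4
  [2] +1/2 = 1/2
S = 1/4
C² = P²·S² = 2/35 ; C = +0.239046

+√(2/35) ≈ +0.239046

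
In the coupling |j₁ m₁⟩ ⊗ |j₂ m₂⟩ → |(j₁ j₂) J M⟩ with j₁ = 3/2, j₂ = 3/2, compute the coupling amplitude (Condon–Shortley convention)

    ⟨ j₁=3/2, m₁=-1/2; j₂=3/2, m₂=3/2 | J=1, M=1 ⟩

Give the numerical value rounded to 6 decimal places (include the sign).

+√(3/10) = +0.547723

j₁+j₂−J=2  J+j₁−j₂=1  J−j₁+j₂=1  j₁+j₂+J+1=5
(j₁±m₁, j₂±m₂, J±M) = (1,2,3,0,2,0)
P² = 6/5
sum k=2..2:
  [2] +1/2 = 1/2
S = 1/2
C² = P²·S² = 3/10 ; C = +0.547723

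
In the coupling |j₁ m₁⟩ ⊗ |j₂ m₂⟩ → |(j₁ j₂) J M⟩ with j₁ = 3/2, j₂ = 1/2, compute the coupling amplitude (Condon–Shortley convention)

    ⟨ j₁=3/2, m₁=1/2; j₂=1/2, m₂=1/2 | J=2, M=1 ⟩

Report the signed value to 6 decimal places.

j₁+j₂−J=0  J+j₁−j₂=3  J−j₁+j₂=1  j₁+j₂+J+1=5
(j₁±m₁, j₂±m₂, J±M) = (2,1,1,0,3,1)
P² = 3
sum k=0..0:
  [0] +1/2 = 1/2
S = 1/2
C² = P²·S² = 3/4 ; C = +0.866025

+0.866025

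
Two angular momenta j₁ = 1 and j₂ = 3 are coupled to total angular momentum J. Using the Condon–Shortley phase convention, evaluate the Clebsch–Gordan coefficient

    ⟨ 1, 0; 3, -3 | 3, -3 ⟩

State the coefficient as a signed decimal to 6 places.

triangle: 1!*1!*5!/8! = 120/40320
(j±m)!: 1!*1!*0!*6!*0!*6! = 518400
prefactor² = (2J+1)*Δ*N² = 10800
  k=0: +1/(0!*1!*1!*0!*0!*5!) = 1/120
Σ = 1/120  ⇒  CG² = 10800*1/120² = 3/4
CG = +√(3/4) = +0.866025

+0.866025  (= +√(3/4))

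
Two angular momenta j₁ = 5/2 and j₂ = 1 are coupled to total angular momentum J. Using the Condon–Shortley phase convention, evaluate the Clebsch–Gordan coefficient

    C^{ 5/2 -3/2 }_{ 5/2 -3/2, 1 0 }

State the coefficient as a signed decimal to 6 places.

j₁+j₂−J=1  J+j₁−j₂=4  J−j₁+j₂=1  j₁+j₂+J+1=7
(j₁±m₁, j₂±m₂, J±M) = (1,4,1,1,1,4)
P² = 576/35
sum k=0..1:
  [0] +1/24 = 1/24
  [1] −1/6 = -1/6
S = -1/8
C² = P²·S² = 9/35 ; C = -0.507093

−√(9/35) = -0.507093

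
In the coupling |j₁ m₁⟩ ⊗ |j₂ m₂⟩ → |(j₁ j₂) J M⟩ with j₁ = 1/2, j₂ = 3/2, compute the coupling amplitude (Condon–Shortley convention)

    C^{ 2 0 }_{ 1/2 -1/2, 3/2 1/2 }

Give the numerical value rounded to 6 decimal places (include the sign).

+√(1/2) = +0.707107

√[5·0!1!3!/5! · 0!1!2!1!2!2!] = √(2)
  +(−1)^0/∏(0,0,1,2,0,1)! = 1/2  (running 1/2)
⟨..|..⟩ = √(2)·(1/2) = +0.707107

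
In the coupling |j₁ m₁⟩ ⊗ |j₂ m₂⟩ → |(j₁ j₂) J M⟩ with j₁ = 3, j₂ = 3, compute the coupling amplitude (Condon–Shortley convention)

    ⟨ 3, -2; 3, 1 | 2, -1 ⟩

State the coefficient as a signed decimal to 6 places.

-0.422577  (= −√(5/28))

triangle: 4!·2!·2!/9! = 96/362880
(j±m)!: 1!·5!·4!·2!·1!·3! = 34560
prefactor² = (2J+1)·Δ·N² = 320/7
  k=3: −1/(3!·1!·2!·1!·0!·1!) = -1/12
  k=4: +1/(4!·0!·1!·0!·1!·2!) = 1/48
Σ = -1/16  ⇒  CG² = 320/7·(-1/16)² = 5/28
CG = −√(5/28) = -0.422577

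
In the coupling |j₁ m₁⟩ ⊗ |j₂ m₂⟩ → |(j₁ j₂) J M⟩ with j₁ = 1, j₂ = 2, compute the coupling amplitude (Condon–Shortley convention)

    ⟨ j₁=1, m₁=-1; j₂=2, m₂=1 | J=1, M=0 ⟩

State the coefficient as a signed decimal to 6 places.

+0.547723

triangle: 2!×0!×2!/5! = 4/120
(j±m)!: 0!×2!×3!×1!×1!×1! = 12
prefactor² = (2J+1)×Δ×N² = 6/5
  k=2: +1/(2!×0!×0!×1!×0!×1!) = 1/2
Σ = 1/2  ⇒  CG² = 6/5×1/2² = 3/10
CG = +√(3/10) = +0.547723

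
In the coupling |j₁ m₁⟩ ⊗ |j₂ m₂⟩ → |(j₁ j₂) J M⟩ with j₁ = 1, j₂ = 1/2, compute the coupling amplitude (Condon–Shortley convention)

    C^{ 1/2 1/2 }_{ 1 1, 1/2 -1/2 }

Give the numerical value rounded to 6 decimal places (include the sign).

triangle: 1!×1!×0!/3! = 1/6
(j±m)!: 2!×0!×0!×1!×1!×0! = 2
prefactor² = (2J+1)×Δ×N² = 2/3
  k=0: +1/(0!×1!×0!×0!×1!×0!) = 1
Σ = 1  ⇒  CG² = 2/3×1² = 2/3
CG = +√(2/3) = +0.816497

+√(2/3) ≈ +0.816497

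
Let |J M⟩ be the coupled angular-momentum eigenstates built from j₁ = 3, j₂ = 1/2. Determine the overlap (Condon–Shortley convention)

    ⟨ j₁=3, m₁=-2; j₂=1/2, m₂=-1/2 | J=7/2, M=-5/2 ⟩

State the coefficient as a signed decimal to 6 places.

+0.925820

j₁+j₂−J=0  J+j₁−j₂=6  J−j₁+j₂=1  j₁+j₂+J+1=8
(j₁±m₁, j₂±m₂, J±M) = (1,5,0,1,1,6)
P² = 86400/7
sum k=0..0:
  [0] +1/120 = 1/120
S = 1/120
C² = P²·S² = 6/7 ; C = +0.925820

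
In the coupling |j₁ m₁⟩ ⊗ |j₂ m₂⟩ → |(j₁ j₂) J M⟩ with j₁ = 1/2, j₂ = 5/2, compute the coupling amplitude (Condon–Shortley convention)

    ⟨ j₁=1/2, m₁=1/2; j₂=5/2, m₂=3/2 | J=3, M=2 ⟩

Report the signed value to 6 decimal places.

+0.912871

triangle: 0!·1!·5!/7! = 120/5040
(j±m)!: 1!·0!·4!·1!·5!·1! = 2880
prefactor² = (2J+1)·Δ·N² = 480
  k=0: +1/(0!·0!·0!·4!·1!·1!) = 1/24
Σ = 1/24  ⇒  CG² = 480·1/24² = 5/6
CG = +√(5/6) = +0.912871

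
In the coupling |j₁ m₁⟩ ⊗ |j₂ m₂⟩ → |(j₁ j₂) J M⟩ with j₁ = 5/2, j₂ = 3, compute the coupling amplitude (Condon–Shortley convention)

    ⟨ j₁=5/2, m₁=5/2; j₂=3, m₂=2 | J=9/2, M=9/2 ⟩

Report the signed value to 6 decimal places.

+0.674200  (= +√(5/11))

√[10·1!4!5!/11! · 5!0!5!1!9!0!] = √(41472000/11)
  +(−1)^0/∏(0,1,0,5,4,0)! = 1/2880  (running 1/2880)
⟨..|..⟩ = √(41472000/11)·(1/2880) = +0.674200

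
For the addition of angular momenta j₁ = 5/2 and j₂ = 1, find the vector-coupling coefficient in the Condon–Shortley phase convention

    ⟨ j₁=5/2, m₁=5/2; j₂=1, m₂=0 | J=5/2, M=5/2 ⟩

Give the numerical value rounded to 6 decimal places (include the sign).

j₁+j₂−J=1  J+j₁−j₂=4  J−j₁+j₂=1  j₁+j₂+J+1=7
(j₁±m₁, j₂±m₂, J±M) = (5,0,1,1,5,0)
P² = 2880/7
sum k=0..0:
  [0] +1/24 = 1/24
S = 1/24
C² = P²·S² = 5/7 ; C = +0.845154

+0.845154  (= +√(5/7))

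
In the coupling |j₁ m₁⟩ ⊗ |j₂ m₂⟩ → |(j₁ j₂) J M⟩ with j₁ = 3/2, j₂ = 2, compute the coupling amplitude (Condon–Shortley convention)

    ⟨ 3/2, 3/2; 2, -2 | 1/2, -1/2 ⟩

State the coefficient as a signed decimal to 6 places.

+0.632456  (= +√(2/5))

triangle: 3!*0!*1!/5! = 6/120
(j±m)!: 3!*0!*0!*4!*0!*1! = 144
prefactor² = (2J+1)*Δ*N² = 72/5
  k=0: +1/(0!*3!*0!*0!*0!*1!) = 1/6
Σ = 1/6  ⇒  CG² = 72/5*1/6² = 2/5
CG = +√(2/5) = +0.632456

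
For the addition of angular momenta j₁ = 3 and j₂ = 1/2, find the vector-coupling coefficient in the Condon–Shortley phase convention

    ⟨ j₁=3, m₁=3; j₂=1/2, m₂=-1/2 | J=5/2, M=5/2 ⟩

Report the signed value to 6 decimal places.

+√(6/7) ≈ +0.925820

√[6·1!5!0!/7! · 6!0!0!1!5!0!] = √(86400/7)
  +(−1)^0/∏(0,1,0,0,5,0)! = 1/120  (running 1/120)
⟨..|..⟩ = √(86400/7)·(1/120) = +0.925820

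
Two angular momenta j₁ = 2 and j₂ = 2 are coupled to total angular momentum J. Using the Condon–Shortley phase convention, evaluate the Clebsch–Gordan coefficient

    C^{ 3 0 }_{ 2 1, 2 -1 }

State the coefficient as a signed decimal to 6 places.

+√(2/5) ≈ +0.632456

triangle: 1!*3!*3!/8! = 36/40320
(j±m)!: 3!*1!*1!*3!*3!*3! = 1296
prefactor² = (2J+1)*Δ*N² = 81/10
  k=0: +1/(0!*1!*1!*1!*2!*2!) = 1/4
  k=1: −1/(1!*0!*0!*0!*3!*3!) = -1/36
Σ = 2/9  ⇒  CG² = 81/10*2/9² = 2/5
CG = +√(2/5) = +0.632456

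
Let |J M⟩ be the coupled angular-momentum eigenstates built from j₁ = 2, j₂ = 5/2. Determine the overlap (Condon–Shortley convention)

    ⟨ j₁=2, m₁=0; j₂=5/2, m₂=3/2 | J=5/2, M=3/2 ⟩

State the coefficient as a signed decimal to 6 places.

√[6·2!2!3!/8! · 2!2!4!1!4!1!] = √(288/35)
  +(−1)^1/∏(1,1,1,3,1,0)! = -1/6  (running -1/6)
  +(−1)^2/∏(2,0,0,2,2,1)! = 1/8  (running -1/24)
⟨..|..⟩ = √(288/35)·(-1/24) = -0.119523

−√(1/70) ≈ -0.119523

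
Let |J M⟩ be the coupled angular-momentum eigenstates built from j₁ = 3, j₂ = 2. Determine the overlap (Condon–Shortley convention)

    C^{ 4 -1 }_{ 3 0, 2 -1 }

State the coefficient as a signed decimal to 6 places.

+0.462910  (= +√(3/14))

j₁+j₂−J=1  J+j₁−j₂=5  J−j₁+j₂=3  j₁+j₂+J+1=10
(j₁±m₁, j₂±m₂, J±M) = (3,3,1,3,3,5)
P² = 1944/7
sum k=0..1:
  [0] +1/24 = 1/24
  [1] −1/72 = -1/72
S = 1/36
C² = P²·S² = 3/14 ; C = +0.462910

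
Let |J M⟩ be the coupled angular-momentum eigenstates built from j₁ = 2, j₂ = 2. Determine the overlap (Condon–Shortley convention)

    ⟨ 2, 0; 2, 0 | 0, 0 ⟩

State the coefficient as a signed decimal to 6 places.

+0.447214

triangle: 4!×0!×0!/5! = 24/120
(j±m)!: 2!×2!×2!×2!×0!×0! = 16
prefactor² = (2J+1)×Δ×N² = 16/5
  k=2: +1/(2!×2!×0!×0!×0!×0!) = 1/4
Σ = 1/4  ⇒  CG² = 16/5×1/4² = 1/5
CG = +√(1/5) = +0.447214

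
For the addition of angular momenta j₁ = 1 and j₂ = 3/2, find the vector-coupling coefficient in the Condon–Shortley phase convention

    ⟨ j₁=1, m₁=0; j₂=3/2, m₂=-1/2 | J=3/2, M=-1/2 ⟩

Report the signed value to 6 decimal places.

j₁+j₂−J=1  J+j₁−j₂=1  J−j₁+j₂=2  j₁+j₂+J+1=5
(j₁±m₁, j₂±m₂, J±M) = (1,1,1,2,1,2)
P² = 4/15
sum k=0..1:
  [0] +1/1 = 1
  [1] −1/2 = -1/2
S = 1/2
C² = P²·S² = 1/15 ; C = +0.258199

+√(1/15) = +0.258199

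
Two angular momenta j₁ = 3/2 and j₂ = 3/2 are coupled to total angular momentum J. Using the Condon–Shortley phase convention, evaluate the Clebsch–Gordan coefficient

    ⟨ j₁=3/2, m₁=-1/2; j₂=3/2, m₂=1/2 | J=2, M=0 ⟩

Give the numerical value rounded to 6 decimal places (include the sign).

triangle: 1!·2!·2!/6! = 4/720
(j±m)!: 1!·2!·2!·1!·2!·2! = 16
prefactor² = (2J+1)·Δ·N² = 4/9
  k=0: +1/(0!·1!·2!·2!·0!·0!) = 1/4
  k=1: −1/(1!·0!·1!·1!·1!·1!) = -1
Σ = -3/4  ⇒  CG² = 4/9·(-3/4)² = 1/4
CG = −√(1/4) = -0.500000

−√(1/4) ≈ -0.500000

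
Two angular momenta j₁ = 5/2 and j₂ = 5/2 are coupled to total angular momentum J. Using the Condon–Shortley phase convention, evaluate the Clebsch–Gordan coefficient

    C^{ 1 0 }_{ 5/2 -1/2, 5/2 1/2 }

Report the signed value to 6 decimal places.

triangle: 4!*1!*1!/7! = 24/5040
(j±m)!: 2!*3!*3!*2!*1!*1! = 144
prefactor² = (2J+1)*Δ*N² = 72/35
  k=2: +1/(2!*2!*1!*1!*0!*0!) = 1/4
  k=3: −1/(3!*1!*0!*0!*1!*1!) = -1/6
Σ = 1/12  ⇒  CG² = 72/35*1/12² = 1/70
CG = +√(1/70) = +0.119523

+0.119523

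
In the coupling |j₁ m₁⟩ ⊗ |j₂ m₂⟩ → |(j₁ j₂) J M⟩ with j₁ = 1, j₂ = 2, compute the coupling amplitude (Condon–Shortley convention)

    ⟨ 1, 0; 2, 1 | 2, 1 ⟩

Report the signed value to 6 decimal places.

√[5·1!1!3!/6! · 1!1!3!1!3!1!] = √(3/2)
  +(−1)^0/∏(0,1,1,3,0,0)! = 1/6  (running 1/6)
  +(−1)^1/∏(1,0,0,2,1,1)! = -1/2  (running -1/3)
⟨..|..⟩ = √(3/2)·(-1/3) = -0.408248

-0.408248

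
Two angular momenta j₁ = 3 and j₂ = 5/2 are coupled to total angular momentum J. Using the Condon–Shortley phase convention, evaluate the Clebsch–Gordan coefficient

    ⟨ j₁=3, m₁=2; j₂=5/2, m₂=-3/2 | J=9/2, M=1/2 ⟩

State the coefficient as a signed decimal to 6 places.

j₁+j₂−J=1  J+j₁−j₂=5  J−j₁+j₂=4  j₁+j₂+J+1=11
(j₁±m₁, j₂±m₂, J±M) = (5,1,1,4,5,4)
P² = 460800/77
sum k=0..1:
  [0] +1/144 = 1/144
  [1] −1/2880 = -1/2880
S = 19/2880
C² = P²·S² = 361/1386 ; C = +0.510355

+0.510355  (= +√(361/1386))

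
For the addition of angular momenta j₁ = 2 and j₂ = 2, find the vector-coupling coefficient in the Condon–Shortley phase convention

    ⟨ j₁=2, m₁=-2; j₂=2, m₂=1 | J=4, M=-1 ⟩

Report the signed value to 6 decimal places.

triangle: 0!×4!×4!/9! = 576/362880
(j±m)!: 0!×4!×3!×1!×3!×5! = 103680
prefactor² = (2J+1)×Δ×N² = 10368/7
  k=0: +1/(0!×0!×4!×3!×0!×1!) = 1/144
Σ = 1/144  ⇒  CG² = 10368/7×1/144² = 1/14
CG = +√(1/14) = +0.267261

+0.267261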